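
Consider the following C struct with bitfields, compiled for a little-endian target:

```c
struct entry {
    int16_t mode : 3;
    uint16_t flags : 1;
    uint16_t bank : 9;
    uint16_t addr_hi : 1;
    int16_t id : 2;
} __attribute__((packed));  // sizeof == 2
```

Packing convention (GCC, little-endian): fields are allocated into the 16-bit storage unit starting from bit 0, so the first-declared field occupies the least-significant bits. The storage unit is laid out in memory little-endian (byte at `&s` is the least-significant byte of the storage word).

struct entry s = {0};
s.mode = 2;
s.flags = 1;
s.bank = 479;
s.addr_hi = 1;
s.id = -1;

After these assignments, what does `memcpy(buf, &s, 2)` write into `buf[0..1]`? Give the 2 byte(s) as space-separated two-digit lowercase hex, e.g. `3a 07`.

mode:3 = 2 → 0x2 << 0 → word 0x0002
flags:1 = 1 → 0x1 << 3 → word 0x000a
bank:9 = 479 → 0x1df << 4 → word 0x1dfa
addr_hi:1 = 1 → 0x1 << 13 → word 0x3dfa
id:2 = -1 → 0x3 << 14 → word 0xfdfa
word = 0xfdfa → little-endian bytes:
  [0]=0xfa  [1]=0xfd

fa fd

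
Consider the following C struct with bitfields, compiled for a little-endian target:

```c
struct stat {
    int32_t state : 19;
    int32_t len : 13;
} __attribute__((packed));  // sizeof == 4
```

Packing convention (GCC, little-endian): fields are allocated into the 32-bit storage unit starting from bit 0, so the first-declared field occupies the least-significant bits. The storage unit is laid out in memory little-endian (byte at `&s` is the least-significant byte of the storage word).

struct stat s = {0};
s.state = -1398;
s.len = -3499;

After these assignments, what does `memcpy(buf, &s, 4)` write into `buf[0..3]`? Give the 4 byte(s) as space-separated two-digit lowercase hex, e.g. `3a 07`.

state:19 = -1398 → 0x7fa8a << 0 → word 0x0007fa8a
len:13 = -3499 → 0x1255 << 19 → word 0x92affa8a
word = 0x92affa8a → little-endian bytes:
  [0]=0x8a  [1]=0xfa  [2]=0xaf  [3]=0x92

8a fa af 92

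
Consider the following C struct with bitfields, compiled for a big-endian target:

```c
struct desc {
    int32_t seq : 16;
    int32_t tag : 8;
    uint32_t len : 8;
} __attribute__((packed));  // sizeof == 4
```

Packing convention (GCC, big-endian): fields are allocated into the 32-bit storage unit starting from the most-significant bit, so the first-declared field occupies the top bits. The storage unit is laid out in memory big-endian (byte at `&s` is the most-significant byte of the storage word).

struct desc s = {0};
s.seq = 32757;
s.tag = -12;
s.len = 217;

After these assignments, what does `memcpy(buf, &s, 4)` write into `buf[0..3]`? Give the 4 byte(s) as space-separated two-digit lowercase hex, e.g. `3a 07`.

7f f5 f4 d9

seq (16b) val=32757 bits=0x7ff5 at bit 16: 0x7ff50000
tag (8b) val=-12 bits=0xf4 at bit 8: 0x7ff5f400
len (8b) val=217 bits=0xd9 at bit 0: 0x7ff5f4d9
word = 0x7ff5f4d9 → big-endian bytes:
  [0]=0x7f  [1]=0xf5  [2]=0xf4  [3]=0xd9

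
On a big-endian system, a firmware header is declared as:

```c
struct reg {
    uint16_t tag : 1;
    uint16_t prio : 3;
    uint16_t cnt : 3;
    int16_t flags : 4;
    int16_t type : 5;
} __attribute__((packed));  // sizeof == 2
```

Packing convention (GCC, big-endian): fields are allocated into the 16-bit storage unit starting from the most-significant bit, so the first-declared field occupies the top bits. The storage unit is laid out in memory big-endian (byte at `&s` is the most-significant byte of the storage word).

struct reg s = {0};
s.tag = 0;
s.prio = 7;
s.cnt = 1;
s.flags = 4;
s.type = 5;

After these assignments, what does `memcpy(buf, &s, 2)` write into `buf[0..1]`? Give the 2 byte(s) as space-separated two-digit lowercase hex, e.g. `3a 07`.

tag (1b) val=0 bits=0x0 at bit 15: 0x0000
prio (3b) val=7 bits=0x7 at bit 12: 0x7000
cnt (3b) val=1 bits=0x1 at bit 9: 0x7200
flags (4b) val=4 bits=0x4 at bit 5: 0x7280
type (5b) val=5 bits=0x5 at bit 0: 0x7285
word = 0x7285 → big-endian bytes:
  [0]=0x72  [1]=0x85

72 85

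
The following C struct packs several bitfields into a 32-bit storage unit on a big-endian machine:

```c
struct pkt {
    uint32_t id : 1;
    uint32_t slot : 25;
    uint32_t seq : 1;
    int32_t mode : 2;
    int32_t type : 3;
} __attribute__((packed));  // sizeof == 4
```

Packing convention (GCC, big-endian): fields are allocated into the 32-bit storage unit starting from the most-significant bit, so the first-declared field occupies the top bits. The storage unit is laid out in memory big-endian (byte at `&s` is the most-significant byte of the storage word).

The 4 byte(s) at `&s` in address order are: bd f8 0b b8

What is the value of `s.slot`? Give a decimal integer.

16244782

[0]=0xbd [1]=0xf8 [2]=0x0b [3]=0xb8 (big-endian) → word 0xbdf80bb8
id [31+:1] = (word>>31) & 0x1 = 1
slot [6+:25] = (word>>6) & 0x1ffffff = 16244782  ←
seq [5+:1] = (word>>5) & 0x1 = 1
mode [3+:2] = (word>>3) & 0x3 = 3
type [0+:3] = (word>>0) & 0x7 = 0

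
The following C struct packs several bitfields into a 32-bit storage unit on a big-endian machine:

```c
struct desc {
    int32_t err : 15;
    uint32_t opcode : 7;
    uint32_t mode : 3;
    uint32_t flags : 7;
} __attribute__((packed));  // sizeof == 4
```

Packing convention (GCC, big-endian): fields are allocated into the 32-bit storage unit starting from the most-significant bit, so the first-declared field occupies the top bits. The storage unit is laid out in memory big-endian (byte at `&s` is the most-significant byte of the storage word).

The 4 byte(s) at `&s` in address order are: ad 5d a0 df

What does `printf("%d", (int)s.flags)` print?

95

[0]=0xad [1]=0x5d [2]=0xa0 [3]=0xdf (big-endian) → word 0xad5da0df
err [17+:15] = (word>>17) & 0x7fff = 22190
opcode [10+:7] = (word>>10) & 0x7f = 104
mode [7+:3] = (word>>7) & 0x7 = 1
flags [0+:7] = (word>>0) & 0x7f = 95  ←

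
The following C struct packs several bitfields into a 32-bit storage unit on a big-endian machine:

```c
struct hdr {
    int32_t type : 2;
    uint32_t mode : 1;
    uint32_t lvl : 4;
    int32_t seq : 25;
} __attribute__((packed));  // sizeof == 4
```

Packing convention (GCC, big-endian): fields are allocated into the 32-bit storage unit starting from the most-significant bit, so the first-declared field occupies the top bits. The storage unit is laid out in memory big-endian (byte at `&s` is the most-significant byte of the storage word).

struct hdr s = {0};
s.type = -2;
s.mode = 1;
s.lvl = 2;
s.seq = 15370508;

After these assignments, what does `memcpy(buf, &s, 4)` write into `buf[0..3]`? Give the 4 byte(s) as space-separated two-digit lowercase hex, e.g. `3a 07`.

type:2 = -2 → 0x2 << 30 → word 0x80000000
mode:1 = 1 → 0x1 << 29 → word 0xa0000000
lvl:4 = 2 → 0x2 << 25 → word 0xa4000000
seq:25 = 15370508 → 0xea890c << 0 → word 0xa4ea890c
word = 0xa4ea890c → big-endian bytes:
  [0]=0xa4  [1]=0xea  [2]=0x89  [3]=0x0c

a4 ea 89 0c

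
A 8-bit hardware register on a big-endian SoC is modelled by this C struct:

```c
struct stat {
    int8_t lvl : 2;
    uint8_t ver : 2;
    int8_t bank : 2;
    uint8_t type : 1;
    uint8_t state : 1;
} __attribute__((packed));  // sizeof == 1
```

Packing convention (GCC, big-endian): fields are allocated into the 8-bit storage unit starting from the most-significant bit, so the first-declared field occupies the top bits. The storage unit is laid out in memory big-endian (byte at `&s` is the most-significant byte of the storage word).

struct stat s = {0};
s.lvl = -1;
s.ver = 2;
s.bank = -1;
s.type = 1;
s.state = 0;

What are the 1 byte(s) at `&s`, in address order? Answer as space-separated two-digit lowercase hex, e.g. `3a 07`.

lvl:2 = -1 → 0x3 << 6 → word 0xc0
ver:2 = 2 → 0x2 << 4 → word 0xe0
bank:2 = -1 → 0x3 << 2 → word 0xec
type:1 = 1 → 0x1 << 1 → word 0xee
state:1 = 0 → 0x0 << 0 → word 0xee
word = 0xee → big-endian bytes:
  [0]=0xee

ee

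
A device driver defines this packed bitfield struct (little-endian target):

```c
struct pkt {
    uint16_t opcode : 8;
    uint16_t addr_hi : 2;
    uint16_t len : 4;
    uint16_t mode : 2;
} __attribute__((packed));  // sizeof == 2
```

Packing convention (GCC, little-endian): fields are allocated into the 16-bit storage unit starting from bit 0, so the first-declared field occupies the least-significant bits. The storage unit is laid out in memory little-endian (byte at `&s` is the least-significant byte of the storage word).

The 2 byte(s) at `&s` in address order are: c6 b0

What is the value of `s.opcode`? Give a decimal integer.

[0]=0xc6 [1]=0xb0 (little-endian) → word 0xb0c6
opcode [0+:8] = (word>>0) & 0xff = 198  ←
addr_hi [8+:2] = (word>>8) & 0x3 = 0
len [10+:4] = (word>>10) & 0xf = 12
mode [14+:2] = (word>>14) & 0x3 = 2

198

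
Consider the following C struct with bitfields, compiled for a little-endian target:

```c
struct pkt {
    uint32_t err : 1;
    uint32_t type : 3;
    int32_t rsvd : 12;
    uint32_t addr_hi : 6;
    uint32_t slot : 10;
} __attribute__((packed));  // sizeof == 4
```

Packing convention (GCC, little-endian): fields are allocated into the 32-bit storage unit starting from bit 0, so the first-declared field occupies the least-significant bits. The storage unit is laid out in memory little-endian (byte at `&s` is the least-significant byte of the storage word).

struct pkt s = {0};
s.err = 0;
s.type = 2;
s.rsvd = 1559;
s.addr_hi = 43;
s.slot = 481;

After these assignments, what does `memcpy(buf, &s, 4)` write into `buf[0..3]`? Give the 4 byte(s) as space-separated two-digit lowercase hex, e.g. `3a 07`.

err:1 = 0 → 0x0 << 0 → word 0x00000000
type:3 = 2 → 0x2 << 1 → word 0x00000004
rsvd:12 = 1559 → 0x617 << 4 → word 0x00006174
addr_hi:6 = 43 → 0x2b << 16 → word 0x002b6174
slot:10 = 481 → 0x1e1 << 22 → word 0x786b6174
word = 0x786b6174 → little-endian bytes:
  [0]=0x74  [1]=0x61  [2]=0x6b  [3]=0x78

74 61 6b 78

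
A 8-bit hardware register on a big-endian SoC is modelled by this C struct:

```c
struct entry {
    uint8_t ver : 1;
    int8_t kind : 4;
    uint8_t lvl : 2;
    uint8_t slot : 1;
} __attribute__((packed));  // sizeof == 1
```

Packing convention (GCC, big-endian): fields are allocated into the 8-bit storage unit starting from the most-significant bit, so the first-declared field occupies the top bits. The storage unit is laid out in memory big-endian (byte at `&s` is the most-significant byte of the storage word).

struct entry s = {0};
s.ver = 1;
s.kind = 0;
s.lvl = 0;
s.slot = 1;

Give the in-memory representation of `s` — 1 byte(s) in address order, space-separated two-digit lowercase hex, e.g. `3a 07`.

ver:1 = 1 → 0x1 << 7 → word 0x80
kind:4 = 0 → 0x0 << 3 → word 0x80
lvl:2 = 0 → 0x0 << 1 → word 0x80
slot:1 = 1 → 0x1 << 0 → word 0x81
word = 0x81 → big-endian bytes:
  [0]=0x81

81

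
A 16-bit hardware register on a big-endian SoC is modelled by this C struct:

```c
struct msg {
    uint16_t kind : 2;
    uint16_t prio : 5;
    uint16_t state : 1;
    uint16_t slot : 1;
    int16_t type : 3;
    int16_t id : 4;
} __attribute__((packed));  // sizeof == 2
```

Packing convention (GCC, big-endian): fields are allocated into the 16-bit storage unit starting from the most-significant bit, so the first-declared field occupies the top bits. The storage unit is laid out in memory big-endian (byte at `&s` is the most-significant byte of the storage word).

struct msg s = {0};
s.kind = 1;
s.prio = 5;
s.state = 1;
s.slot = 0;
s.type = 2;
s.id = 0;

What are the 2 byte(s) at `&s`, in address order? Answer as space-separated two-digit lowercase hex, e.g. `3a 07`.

4b 20

kind:2 = 1 → 0x1 << 14 → word 0x4000
prio:5 = 5 → 0x5 << 9 → word 0x4a00
state:1 = 1 → 0x1 << 8 → word 0x4b00
slot:1 = 0 → 0x0 << 7 → word 0x4b00
type:3 = 2 → 0x2 << 4 → word 0x4b20
id:4 = 0 → 0x0 << 0 → word 0x4b20
word = 0x4b20 → big-endian bytes:
  [0]=0x4b  [1]=0x20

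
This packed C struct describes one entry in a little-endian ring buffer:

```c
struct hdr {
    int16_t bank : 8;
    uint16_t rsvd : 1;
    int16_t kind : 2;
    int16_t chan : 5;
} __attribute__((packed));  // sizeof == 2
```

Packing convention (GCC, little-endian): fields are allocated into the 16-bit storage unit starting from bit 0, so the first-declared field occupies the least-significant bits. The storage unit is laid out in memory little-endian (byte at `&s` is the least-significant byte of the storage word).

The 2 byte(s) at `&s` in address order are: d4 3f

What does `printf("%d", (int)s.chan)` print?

[0]=0xd4 [1]=0x3f (little-endian) → word 0x3fd4
bank [0+:8] = (word>>0) & 0xff = 212
rsvd [8+:1] = (word>>8) & 0x1 = 1
kind [9+:2] = (word>>9) & 0x3 = 3
chan [11+:5] = (word>>11) & 0x1f = 7  ←
chan signed 5b, MSB=0: value = 7

7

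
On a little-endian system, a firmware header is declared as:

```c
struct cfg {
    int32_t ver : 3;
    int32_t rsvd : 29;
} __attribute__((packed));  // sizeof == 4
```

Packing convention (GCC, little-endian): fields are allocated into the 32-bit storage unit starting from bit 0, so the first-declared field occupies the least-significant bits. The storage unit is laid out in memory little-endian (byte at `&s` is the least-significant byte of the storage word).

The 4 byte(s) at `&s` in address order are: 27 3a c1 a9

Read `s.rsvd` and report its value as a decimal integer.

-180869308

[0]=0x27 [1]=0x3a [2]=0xc1 [3]=0xa9 (little-endian) → word 0xa9c13a27
ver:3 @ bit 0 → (0xa9c13a27>>0)&0x7 = 0x7
rsvd:29 @ bit 3 → (0xa9c13a27>>3)&0x1fffffff = 0x15382744  ←
rsvd signed 29b, MSB=1: 356001604 - 536870912 = -180869308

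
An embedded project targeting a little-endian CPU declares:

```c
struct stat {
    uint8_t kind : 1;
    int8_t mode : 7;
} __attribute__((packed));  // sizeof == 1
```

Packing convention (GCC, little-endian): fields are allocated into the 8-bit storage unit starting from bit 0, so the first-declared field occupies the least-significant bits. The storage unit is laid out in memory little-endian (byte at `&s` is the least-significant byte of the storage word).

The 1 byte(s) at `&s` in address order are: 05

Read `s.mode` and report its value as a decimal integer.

2

[0]=0x05 (little-endian) → word 0x05
kind:1 @ bit 0 → (0x05>>0)&0x1 = 0x1
mode:7 @ bit 1 → (0x05>>1)&0x7f = 0x2  ←
mode signed 7b, MSB=0: value = 2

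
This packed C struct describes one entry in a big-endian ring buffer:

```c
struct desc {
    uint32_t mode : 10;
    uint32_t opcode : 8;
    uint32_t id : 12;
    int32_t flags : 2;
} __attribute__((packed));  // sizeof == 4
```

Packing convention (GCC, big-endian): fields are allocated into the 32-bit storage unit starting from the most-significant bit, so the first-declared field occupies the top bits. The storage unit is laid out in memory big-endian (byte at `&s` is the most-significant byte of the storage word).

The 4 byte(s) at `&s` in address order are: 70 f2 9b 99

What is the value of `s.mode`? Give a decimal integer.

451

[0]=0x70 [1]=0xf2 [2]=0x9b [3]=0x99 (big-endian) → word 0x70f29b99
mode:10 @ bit 22 → (0x70f29b99>>22)&0x3ff = 0x1c3  ←
opcode:8 @ bit 14 → (0x70f29b99>>14)&0xff = 0xca
id:12 @ bit 2 → (0x70f29b99>>2)&0xfff = 0x6e6
flags:2 @ bit 0 → (0x70f29b99>>0)&0x3 = 0x1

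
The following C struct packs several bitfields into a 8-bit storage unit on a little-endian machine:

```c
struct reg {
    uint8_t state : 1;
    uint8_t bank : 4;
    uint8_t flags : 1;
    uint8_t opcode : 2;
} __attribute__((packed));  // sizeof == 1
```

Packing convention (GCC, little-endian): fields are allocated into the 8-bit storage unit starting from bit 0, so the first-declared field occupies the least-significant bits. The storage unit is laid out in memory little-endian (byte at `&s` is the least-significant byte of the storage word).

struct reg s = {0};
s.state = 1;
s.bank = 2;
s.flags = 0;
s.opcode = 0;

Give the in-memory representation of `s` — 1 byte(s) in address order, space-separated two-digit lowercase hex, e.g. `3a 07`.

state (1b) val=1 bits=0x1 at bit 0: 0x01
bank (4b) val=2 bits=0x2 at bit 1: 0x05
flags (1b) val=0 bits=0x0 at bit 5: 0x05
opcode (2b) val=0 bits=0x0 at bit 6: 0x05
word = 0x05 → little-endian bytes:
  [0]=0x05

05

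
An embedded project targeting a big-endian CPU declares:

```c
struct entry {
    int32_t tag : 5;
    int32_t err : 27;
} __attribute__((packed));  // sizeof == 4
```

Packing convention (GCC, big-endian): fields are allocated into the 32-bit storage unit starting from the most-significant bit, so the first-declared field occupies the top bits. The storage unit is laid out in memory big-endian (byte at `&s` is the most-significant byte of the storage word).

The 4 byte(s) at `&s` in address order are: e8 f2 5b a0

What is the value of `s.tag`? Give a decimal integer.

-3

[0]=0xe8 [1]=0xf2 [2]=0x5b [3]=0xa0 (big-endian) → word 0xe8f25ba0
tag:5 @ bit 27 → (0xe8f25ba0>>27)&0x1f = 0x1d  ←
err:27 @ bit 0 → (0xe8f25ba0>>0)&0x7ffffff = 0xf25ba0
tag signed 5b, MSB=1: 29 - 32 = -3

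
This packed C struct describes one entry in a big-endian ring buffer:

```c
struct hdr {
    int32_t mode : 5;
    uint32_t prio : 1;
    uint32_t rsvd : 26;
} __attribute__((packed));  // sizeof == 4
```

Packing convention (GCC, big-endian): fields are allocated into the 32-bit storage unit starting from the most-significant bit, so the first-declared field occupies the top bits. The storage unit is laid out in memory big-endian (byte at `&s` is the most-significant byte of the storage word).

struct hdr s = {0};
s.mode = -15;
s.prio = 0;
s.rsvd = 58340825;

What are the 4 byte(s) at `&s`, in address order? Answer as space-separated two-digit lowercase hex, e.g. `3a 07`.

mode:5 = -15 → 0x11 << 27 → word 0x88000000
prio:1 = 0 → 0x0 << 26 → word 0x88000000
rsvd:26 = 58340825 → 0x37a35d9 << 0 → word 0x8b7a35d9
word = 0x8b7a35d9 → big-endian bytes:
  [0]=0x8b  [1]=0x7a  [2]=0x35  [3]=0xd9

8b 7a 35 d9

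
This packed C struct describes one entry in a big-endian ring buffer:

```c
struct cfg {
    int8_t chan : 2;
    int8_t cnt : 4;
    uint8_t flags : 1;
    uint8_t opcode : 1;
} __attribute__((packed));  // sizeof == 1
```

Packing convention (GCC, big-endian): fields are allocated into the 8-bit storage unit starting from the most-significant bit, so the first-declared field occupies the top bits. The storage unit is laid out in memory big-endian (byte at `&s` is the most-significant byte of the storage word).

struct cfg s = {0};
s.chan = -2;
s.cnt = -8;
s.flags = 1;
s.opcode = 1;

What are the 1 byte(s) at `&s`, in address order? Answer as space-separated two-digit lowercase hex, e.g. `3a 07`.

chan (2b) val=-2 bits=0x2 at bit 6: 0x80
cnt (4b) val=-8 bits=0x8 at bit 2: 0xa0
flags (1b) val=1 bits=0x1 at bit 1: 0xa2
opcode (1b) val=1 bits=0x1 at bit 0: 0xa3
word = 0xa3 → big-endian bytes:
  [0]=0xa3

a3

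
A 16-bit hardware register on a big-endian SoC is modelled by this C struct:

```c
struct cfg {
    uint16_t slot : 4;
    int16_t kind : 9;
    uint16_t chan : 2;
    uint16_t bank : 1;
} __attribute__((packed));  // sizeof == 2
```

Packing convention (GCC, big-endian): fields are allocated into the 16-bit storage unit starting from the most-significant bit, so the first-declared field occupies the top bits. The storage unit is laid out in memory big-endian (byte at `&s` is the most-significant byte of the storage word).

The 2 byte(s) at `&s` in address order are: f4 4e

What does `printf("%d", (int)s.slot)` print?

15

[0]=0xf4 [1]=0x4e (big-endian) → word 0xf44e
slot [12+:4] = (word>>12) & 0xf = 15  ←
kind [3+:9] = (word>>3) & 0x1ff = 137
chan [1+:2] = (word>>1) & 0x3 = 3
bank [0+:1] = (word>>0) & 0x1 = 0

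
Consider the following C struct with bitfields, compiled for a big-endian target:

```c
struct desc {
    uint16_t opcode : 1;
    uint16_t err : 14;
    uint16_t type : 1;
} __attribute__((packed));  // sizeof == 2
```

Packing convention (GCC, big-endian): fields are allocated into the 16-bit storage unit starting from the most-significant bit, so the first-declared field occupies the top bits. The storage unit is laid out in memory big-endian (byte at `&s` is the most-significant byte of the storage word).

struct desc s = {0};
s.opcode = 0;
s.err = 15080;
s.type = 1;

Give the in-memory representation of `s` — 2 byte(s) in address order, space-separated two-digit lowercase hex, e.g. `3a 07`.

75 d1

opcode (1b) val=0 bits=0x0 at bit 15: 0x0000
err (14b) val=15080 bits=0x3ae8 at bit 1: 0x75d0
type (1b) val=1 bits=0x1 at bit 0: 0x75d1
word = 0x75d1 → big-endian bytes:
  [0]=0x75  [1]=0xd1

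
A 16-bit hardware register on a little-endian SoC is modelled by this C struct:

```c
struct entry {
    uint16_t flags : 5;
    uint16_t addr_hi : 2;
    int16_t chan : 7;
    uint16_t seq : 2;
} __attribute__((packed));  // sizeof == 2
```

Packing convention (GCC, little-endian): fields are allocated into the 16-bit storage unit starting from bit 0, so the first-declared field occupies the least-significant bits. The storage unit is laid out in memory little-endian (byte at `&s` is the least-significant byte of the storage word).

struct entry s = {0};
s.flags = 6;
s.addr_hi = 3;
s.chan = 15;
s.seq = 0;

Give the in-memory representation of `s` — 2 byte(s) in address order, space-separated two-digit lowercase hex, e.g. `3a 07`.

e6 07

flags (5b) val=6 bits=0x6 at bit 0: 0x0006
addr_hi (2b) val=3 bits=0x3 at bit 5: 0x0066
chan (7b) val=15 bits=0xf at bit 7: 0x07e6
seq (2b) val=0 bits=0x0 at bit 14: 0x07e6
word = 0x07e6 → little-endian bytes:
  [0]=0xe6  [1]=0x07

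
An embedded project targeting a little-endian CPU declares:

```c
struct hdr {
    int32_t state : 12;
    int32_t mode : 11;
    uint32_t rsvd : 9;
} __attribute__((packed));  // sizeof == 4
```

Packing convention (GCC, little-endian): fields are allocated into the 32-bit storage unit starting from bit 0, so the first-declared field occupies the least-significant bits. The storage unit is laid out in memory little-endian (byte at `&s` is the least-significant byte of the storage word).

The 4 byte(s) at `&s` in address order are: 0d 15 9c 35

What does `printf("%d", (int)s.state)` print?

1293

[0]=0x0d [1]=0x15 [2]=0x9c [3]=0x35 (little-endian) → word 0x359c150d
state:12 @ bit 0 → (0x359c150d>>0)&0xfff = 0x50d  ←
mode:11 @ bit 12 → (0x359c150d>>12)&0x7ff = 0x1c1
rsvd:9 @ bit 23 → (0x359c150d>>23)&0x1ff = 0x6b
state signed 12b, MSB=0: value = 1293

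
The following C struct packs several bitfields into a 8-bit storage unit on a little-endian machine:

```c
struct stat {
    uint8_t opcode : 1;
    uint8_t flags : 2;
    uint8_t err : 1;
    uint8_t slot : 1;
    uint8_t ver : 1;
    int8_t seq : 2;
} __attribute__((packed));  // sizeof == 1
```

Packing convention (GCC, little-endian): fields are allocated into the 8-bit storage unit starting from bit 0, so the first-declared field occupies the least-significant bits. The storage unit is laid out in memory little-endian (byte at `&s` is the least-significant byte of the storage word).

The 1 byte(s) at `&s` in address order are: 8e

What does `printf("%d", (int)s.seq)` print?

[0]=0x8e (little-endian) → word 0x8e
opcode [0+:1] = (word>>0) & 0x1 = 0
flags [1+:2] = (word>>1) & 0x3 = 3
err [3+:1] = (word>>3) & 0x1 = 1
slot [4+:1] = (word>>4) & 0x1 = 0
ver [5+:1] = (word>>5) & 0x1 = 0
seq [6+:2] = (word>>6) & 0x3 = 2  ←
seq signed 2b, MSB=1: 2 - 4 = -2

-2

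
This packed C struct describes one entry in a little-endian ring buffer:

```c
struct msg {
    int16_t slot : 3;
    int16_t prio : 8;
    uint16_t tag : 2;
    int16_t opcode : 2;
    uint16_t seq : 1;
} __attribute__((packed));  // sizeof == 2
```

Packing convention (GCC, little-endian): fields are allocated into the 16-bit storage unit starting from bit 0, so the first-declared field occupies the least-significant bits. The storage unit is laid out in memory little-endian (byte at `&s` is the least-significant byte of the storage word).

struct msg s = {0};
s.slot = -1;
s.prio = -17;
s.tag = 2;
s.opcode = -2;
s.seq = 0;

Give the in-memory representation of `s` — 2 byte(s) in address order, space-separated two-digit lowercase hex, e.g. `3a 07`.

slot (3b) val=-1 bits=0x7 at bit 0: 0x0007
prio (8b) val=-17 bits=0xef at bit 3: 0x077f
tag (2b) val=2 bits=0x2 at bit 11: 0x177f
opcode (2b) val=-2 bits=0x2 at bit 13: 0x577f
seq (1b) val=0 bits=0x0 at bit 15: 0x577f
word = 0x577f → little-endian bytes:
  [0]=0x7f  [1]=0x57

7f 57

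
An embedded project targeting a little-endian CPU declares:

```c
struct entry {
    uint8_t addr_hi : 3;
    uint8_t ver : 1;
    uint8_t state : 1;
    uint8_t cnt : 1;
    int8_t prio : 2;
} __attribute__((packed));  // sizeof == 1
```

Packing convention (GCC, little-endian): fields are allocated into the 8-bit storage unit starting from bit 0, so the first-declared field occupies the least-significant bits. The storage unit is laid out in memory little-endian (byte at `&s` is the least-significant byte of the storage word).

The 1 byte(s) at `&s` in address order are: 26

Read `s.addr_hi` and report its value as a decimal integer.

[0]=0x26 (little-endian) → word 0x26
addr_hi:3 @ bit 0 → (0x26>>0)&0x7 = 0x6  ←
ver:1 @ bit 3 → (0x26>>3)&0x1 = 0x0
state:1 @ bit 4 → (0x26>>4)&0x1 = 0x0
cnt:1 @ bit 5 → (0x26>>5)&0x1 = 0x1
prio:2 @ bit 6 → (0x26>>6)&0x3 = 0x0

6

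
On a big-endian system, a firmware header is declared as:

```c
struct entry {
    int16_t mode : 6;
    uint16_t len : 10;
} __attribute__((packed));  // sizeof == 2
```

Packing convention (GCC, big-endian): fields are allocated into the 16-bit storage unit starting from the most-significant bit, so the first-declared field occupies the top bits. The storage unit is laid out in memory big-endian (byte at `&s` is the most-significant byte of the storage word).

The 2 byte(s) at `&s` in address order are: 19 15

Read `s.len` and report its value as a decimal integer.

[0]=0x19 [1]=0x15 (big-endian) → word 0x1915
mode [10+:6] = (word>>10) & 0x3f = 6
len [0+:10] = (word>>0) & 0x3ff = 277  ←

277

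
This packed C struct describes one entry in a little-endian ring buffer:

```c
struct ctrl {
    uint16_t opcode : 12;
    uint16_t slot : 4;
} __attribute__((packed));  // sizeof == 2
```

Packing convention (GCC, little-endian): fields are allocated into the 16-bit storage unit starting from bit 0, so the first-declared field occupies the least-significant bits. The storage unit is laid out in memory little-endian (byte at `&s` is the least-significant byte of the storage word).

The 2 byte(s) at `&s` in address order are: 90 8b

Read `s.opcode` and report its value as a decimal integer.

2960

[0]=0x90 [1]=0x8b (little-endian) → word 0x8b90
opcode [0+:12] = (word>>0) & 0xfff = 2960  ←
slot [12+:4] = (word>>12) & 0xf = 8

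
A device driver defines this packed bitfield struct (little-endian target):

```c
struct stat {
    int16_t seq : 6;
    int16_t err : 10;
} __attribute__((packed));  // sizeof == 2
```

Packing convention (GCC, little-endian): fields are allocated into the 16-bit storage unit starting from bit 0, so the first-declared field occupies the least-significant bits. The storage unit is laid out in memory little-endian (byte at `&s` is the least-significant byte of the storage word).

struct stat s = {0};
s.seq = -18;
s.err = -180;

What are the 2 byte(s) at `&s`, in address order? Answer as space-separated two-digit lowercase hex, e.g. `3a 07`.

2e d3

[0+:6] seq=-18 & 0x3f = 0x2e; word=0x002e
[6+:10] err=-180 & 0x3ff = 0x34c; word=0xd32e
word = 0xd32e → little-endian bytes:
  [0]=0x2e  [1]=0xd3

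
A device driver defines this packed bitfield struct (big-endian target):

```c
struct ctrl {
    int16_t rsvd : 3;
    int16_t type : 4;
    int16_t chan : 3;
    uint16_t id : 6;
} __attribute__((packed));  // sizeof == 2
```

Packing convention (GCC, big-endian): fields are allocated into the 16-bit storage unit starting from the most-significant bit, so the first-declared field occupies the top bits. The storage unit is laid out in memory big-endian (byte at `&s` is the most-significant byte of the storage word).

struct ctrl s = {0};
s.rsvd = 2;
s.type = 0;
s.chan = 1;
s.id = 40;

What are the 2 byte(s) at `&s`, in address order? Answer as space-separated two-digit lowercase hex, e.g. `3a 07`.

rsvd:3 = 2 → 0x2 << 13 → word 0x4000
type:4 = 0 → 0x0 << 9 → word 0x4000
chan:3 = 1 → 0x1 << 6 → word 0x4040
id:6 = 40 → 0x28 << 0 → word 0x4068
word = 0x4068 → big-endian bytes:
  [0]=0x40  [1]=0x68

40 68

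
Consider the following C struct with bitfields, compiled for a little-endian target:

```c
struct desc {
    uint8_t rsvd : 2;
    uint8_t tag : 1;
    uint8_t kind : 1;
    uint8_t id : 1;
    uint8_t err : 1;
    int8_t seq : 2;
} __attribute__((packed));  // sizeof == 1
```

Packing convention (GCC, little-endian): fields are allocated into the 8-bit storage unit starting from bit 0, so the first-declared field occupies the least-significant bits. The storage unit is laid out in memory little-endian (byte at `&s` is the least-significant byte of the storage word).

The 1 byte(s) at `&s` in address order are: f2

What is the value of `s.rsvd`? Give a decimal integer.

2

[0]=0xf2 (little-endian) → word 0xf2
rsvd:2 @ bit 0 → (0xf2>>0)&0x3 = 0x2  ←
tag:1 @ bit 2 → (0xf2>>2)&0x1 = 0x0
kind:1 @ bit 3 → (0xf2>>3)&0x1 = 0x0
id:1 @ bit 4 → (0xf2>>4)&0x1 = 0x1
err:1 @ bit 5 → (0xf2>>5)&0x1 = 0x1
seq:2 @ bit 6 → (0xf2>>6)&0x3 = 0x3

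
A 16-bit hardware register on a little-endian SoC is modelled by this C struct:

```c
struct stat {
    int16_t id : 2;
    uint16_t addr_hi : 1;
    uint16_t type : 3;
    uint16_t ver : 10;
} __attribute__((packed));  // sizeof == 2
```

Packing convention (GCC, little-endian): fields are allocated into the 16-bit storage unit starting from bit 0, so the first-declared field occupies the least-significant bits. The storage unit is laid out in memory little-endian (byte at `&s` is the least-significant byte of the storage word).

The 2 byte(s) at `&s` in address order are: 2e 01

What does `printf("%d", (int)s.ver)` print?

[0]=0x2e [1]=0x01 (little-endian) → word 0x012e
id [0+:2] = (word>>0) & 0x3 = 2
addr_hi [2+:1] = (word>>2) & 0x1 = 1
type [3+:3] = (word>>3) & 0x7 = 5
ver [6+:10] = (word>>6) & 0x3ff = 4  ←

4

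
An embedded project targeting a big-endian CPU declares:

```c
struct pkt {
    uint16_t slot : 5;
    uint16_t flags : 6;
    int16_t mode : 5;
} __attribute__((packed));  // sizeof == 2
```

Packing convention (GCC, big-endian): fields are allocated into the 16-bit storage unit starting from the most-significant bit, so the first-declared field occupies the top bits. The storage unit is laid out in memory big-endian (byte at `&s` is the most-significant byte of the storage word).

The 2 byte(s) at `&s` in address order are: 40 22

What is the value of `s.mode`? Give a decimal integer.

[0]=0x40 [1]=0x22 (big-endian) → word 0x4022
slot [11+:5] = (word>>11) & 0x1f = 8
flags [5+:6] = (word>>5) & 0x3f = 1
mode [0+:5] = (word>>0) & 0x1f = 2  ←
mode signed 5b, MSB=0: value = 2

2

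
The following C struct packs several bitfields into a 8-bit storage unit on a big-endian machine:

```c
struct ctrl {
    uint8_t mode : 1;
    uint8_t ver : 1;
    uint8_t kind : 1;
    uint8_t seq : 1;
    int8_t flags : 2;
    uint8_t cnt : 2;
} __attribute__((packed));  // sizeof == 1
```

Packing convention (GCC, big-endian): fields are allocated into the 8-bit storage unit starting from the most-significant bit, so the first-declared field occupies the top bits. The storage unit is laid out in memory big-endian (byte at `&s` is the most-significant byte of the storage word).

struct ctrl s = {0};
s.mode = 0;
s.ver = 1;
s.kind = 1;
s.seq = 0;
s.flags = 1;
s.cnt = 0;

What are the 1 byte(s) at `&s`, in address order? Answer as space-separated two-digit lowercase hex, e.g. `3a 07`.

mode (1b) val=0 bits=0x0 at bit 7: 0x00
ver (1b) val=1 bits=0x1 at bit 6: 0x40
kind (1b) val=1 bits=0x1 at bit 5: 0x60
seq (1b) val=0 bits=0x0 at bit 4: 0x60
flags (2b) val=1 bits=0x1 at bit 2: 0x64
cnt (2b) val=0 bits=0x0 at bit 0: 0x64
word = 0x64 → big-endian bytes:
  [0]=0x64

64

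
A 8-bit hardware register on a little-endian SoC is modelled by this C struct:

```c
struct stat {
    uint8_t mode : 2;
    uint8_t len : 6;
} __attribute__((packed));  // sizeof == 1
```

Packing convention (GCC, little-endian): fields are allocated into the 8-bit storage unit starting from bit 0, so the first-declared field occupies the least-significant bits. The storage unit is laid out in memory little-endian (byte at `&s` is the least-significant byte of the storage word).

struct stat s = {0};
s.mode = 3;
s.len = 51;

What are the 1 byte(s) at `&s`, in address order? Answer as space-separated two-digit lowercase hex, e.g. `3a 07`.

[0+:2] mode=3 & 0x3 = 0x3; word=0x03
[2+:6] len=51 & 0x3f = 0x33; word=0xcf
word = 0xcf → little-endian bytes:
  [0]=0xcf

cf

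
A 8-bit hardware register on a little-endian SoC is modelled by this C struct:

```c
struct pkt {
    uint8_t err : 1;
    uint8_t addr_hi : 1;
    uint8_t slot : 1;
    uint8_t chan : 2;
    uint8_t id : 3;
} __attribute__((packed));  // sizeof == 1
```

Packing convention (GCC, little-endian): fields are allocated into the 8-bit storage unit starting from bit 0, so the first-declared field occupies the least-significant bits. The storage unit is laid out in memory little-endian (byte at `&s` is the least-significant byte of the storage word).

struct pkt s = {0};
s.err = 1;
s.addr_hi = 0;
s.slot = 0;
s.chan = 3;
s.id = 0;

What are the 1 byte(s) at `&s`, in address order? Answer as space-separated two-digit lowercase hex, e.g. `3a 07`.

19

err (1b) val=1 bits=0x1 at bit 0: 0x01
addr_hi (1b) val=0 bits=0x0 at bit 1: 0x01
slot (1b) val=0 bits=0x0 at bit 2: 0x01
chan (2b) val=3 bits=0x3 at bit 3: 0x19
id (3b) val=0 bits=0x0 at bit 5: 0x19
word = 0x19 → little-endian bytes:
  [0]=0x19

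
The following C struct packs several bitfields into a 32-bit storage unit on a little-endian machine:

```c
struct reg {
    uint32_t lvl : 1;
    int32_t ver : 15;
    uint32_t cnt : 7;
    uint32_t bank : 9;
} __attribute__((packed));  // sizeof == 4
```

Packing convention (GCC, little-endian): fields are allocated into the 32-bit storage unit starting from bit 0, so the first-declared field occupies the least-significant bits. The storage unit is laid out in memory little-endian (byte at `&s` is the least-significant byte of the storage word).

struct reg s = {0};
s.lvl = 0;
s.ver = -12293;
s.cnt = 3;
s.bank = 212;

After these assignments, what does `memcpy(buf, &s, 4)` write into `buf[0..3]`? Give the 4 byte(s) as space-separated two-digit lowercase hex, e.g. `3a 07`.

f6 9f 03 6a

[0+:1] lvl=0 & 0x1 = 0x0; word=0x00000000
[1+:15] ver=-12293 & 0x7fff = 0x4ffb; word=0x00009ff6
[16+:7] cnt=3 & 0x7f = 0x3; word=0x00039ff6
[23+:9] bank=212 & 0x1ff = 0xd4; word=0x6a039ff6
word = 0x6a039ff6 → little-endian bytes:
  [0]=0xf6  [1]=0x9f  [2]=0x03  [3]=0x6a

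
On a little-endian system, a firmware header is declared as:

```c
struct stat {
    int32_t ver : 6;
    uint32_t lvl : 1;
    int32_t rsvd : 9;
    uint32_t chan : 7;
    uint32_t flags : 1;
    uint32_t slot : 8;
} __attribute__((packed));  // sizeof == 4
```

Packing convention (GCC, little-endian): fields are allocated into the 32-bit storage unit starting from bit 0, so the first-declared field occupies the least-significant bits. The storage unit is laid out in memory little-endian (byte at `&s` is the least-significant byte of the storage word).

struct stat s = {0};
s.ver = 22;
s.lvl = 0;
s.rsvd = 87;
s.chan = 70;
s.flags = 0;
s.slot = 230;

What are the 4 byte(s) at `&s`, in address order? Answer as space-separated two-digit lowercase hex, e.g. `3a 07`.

ver (6b) val=22 bits=0x16 at bit 0: 0x00000016
lvl (1b) val=0 bits=0x0 at bit 6: 0x00000016
rsvd (9b) val=87 bits=0x57 at bit 7: 0x00002b96
chan (7b) val=70 bits=0x46 at bit 16: 0x00462b96
flags (1b) val=0 bits=0x0 at bit 23: 0x00462b96
slot (8b) val=230 bits=0xe6 at bit 24: 0xe6462b96
word = 0xe6462b96 → little-endian bytes:
  [0]=0x96  [1]=0x2b  [2]=0x46  [3]=0xe6

96 2b 46 e6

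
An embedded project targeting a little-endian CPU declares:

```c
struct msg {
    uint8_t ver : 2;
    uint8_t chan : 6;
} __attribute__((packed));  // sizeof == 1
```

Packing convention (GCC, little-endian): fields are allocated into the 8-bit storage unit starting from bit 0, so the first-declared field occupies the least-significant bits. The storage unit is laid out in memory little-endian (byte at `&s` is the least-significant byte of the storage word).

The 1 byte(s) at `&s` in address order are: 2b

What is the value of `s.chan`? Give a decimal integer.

10

[0]=0x2b (little-endian) → word 0x2b
ver [0+:2] = (word>>0) & 0x3 = 3
chan [2+:6] = (word>>2) & 0x3f = 10  ←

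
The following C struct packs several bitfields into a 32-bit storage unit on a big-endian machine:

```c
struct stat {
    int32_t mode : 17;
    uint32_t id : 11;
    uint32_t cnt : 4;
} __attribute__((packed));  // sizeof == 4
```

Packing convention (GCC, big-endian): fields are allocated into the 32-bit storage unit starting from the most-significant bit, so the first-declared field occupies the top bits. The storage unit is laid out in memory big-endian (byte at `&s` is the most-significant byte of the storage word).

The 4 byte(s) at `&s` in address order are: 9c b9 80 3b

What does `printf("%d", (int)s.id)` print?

3

[0]=0x9c [1]=0xb9 [2]=0x80 [3]=0x3b (big-endian) → word 0x9cb9803b
mode [15+:17] = (word>>15) & 0x1ffff = 80243
id [4+:11] = (word>>4) & 0x7ff = 3  ←
cnt [0+:4] = (word>>0) & 0xf = 11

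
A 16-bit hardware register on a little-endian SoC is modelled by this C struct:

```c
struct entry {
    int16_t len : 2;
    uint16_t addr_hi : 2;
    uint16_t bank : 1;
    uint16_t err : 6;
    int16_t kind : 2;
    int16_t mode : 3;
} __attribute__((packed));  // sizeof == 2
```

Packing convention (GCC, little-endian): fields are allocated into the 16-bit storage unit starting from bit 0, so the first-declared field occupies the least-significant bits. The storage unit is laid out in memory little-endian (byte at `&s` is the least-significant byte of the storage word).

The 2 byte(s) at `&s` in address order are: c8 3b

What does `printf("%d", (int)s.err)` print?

30

[0]=0xc8 [1]=0x3b (little-endian) → word 0x3bc8
len [0+:2] = (word>>0) & 0x3 = 0
addr_hi [2+:2] = (word>>2) & 0x3 = 2
bank [4+:1] = (word>>4) & 0x1 = 0
err [5+:6] = (word>>5) & 0x3f = 30  ←
kind [11+:2] = (word>>11) & 0x3 = 3
mode [13+:3] = (word>>13) & 0x7 = 1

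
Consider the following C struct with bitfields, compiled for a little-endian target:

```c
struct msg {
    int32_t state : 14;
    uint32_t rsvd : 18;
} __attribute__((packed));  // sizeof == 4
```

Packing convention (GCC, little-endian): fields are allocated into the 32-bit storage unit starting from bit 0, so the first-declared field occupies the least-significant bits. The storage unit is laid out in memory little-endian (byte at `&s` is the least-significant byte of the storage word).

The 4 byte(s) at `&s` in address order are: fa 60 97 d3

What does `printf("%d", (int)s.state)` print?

-7942

[0]=0xfa [1]=0x60 [2]=0x97 [3]=0xd3 (little-endian) → word 0xd39760fa
state [0+:14] = (word>>0) & 0x3fff = 8442  ←
rsvd [14+:18] = (word>>14) & 0x3ffff = 216669
state signed 14b, MSB=1: 8442 - 16384 = -7942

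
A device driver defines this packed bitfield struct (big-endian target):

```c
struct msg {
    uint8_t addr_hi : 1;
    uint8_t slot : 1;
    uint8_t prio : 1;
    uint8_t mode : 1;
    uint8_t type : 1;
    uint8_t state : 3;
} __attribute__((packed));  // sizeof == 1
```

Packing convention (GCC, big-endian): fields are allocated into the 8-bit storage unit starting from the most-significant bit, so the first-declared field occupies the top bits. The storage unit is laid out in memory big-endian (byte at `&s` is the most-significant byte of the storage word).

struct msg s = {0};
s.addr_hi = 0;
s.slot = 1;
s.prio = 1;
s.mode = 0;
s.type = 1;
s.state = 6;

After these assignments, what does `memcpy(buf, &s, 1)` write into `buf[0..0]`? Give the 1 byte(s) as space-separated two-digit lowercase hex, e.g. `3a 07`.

6e

[7+:1] addr_hi=0 & 0x1 = 0x0; word=0x00
[6+:1] slot=1 & 0x1 = 0x1; word=0x40
[5+:1] prio=1 & 0x1 = 0x1; word=0x60
[4+:1] mode=0 & 0x1 = 0x0; word=0x60
[3+:1] type=1 & 0x1 = 0x1; word=0x68
[0+:3] state=6 & 0x7 = 0x6; word=0x6e
word = 0x6e → big-endian bytes:
  [0]=0x6e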